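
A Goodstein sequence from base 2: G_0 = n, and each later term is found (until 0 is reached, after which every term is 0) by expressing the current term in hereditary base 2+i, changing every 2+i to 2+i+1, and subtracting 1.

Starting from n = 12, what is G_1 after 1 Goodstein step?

107

[0] 12 ≡ 2^(2 + 1) + 2^2 (base 2). Lift 3: 108. −1: 107.
[1] 107 ≡ 3^(3 + 1) + 2·3^2 + 2·3 + 2 (base 3). Lift 4: 1066. −1: 1065.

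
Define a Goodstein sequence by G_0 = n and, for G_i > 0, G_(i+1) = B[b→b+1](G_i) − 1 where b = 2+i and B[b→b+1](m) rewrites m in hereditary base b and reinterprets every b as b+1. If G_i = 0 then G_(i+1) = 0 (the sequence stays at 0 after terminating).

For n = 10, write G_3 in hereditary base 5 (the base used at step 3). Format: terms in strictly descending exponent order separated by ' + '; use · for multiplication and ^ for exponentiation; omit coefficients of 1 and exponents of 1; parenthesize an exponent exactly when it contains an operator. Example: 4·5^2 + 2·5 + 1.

step 0: 10 = 2^(2 + 1) + 2; sub 3 for 2: 3^(3 + 1) + 3; = 84; G_1 = 84−1 = 83
step 1: 83 = 3^(3 + 1) + 2; sub 4 for 3: 4^(4 + 1) + 2; = 1026; G_2 = 1026−1 = 1025
step 2: 1025 = 4^(4 + 1) + 1; sub 5 for 4: 5^(5 + 1) + 1; = 15626; G_3 = 15626−1 = 15625

5^(5 + 1)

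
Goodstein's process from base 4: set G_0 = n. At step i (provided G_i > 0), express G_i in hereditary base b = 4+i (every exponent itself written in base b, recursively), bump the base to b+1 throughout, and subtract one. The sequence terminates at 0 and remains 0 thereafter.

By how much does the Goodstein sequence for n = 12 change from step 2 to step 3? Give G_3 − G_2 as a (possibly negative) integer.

1

G_0 = 12. HB_4(12) = 3·4. Bump = 15. G_1 = 14.
G_1 = 14. HB_5(14) = 2·5 + 4. Bump = 16. G_2 = 15.
G_2 = 15. HB_6(15) = 2·6 + 3. Bump = 17. G_3 = 16.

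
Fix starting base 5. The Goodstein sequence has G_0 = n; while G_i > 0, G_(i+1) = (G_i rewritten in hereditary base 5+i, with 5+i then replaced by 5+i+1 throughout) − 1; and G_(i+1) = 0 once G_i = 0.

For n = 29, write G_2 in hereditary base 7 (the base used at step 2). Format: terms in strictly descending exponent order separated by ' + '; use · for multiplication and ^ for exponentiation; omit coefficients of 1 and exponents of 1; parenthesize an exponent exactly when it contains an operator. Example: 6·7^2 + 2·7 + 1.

i=0: 29 = 5^2 + 4 (b=5); 5→6: 6^2 + 4 = 40; 40−1 = 39
i=1: 39 = 6^2 + 3 (b=6); 6→7: 7^2 + 3 = 52; 52−1 = 51
i=2: 51 = 7^2 + 2 (b=7); 7→8: 8^2 + 2 = 66; 66−1 = 65

7^2 + 2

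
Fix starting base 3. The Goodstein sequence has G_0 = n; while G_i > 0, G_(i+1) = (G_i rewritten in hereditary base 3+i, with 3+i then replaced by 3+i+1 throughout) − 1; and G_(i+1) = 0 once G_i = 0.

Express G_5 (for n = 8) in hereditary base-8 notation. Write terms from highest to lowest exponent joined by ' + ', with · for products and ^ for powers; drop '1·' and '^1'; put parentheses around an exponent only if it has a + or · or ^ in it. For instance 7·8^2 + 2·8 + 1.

8 + 3

(0) 8|_3 = 2·3 + 2 ↦ 2·4 + 2|_4 = 10 ⇒ 9
(1) 9|_4 = 2·4 + 1 ↦ 2·5 + 1|_5 = 11 ⇒ 10
(2) 10|_5 = 2·5 ↦ 2·6|_6 = 12 ⇒ 11
(3) 11|_6 = 6 + 5 ↦ 7 + 5|_7 = 12 ⇒ 11
(4) 11|_7 = 7 + 4 ↦ 8 + 4|_8 = 12 ⇒ 11
(5) 11|_8 = 8 + 3 ↦ 9 + 3|_9 = 12 ⇒ 11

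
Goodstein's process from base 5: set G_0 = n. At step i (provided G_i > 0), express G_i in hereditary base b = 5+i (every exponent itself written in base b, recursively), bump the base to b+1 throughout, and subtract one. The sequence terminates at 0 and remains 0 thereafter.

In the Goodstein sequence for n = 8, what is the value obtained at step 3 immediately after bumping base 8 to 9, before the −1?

[0] 8 ≡ 5 + 3 (base 5). Lift 6: 9. −1: 8.
[1] 8 ≡ 6 + 2 (base 6). Lift 7: 9. −1: 8.
[2] 8 ≡ 7 + 1 (base 7). Lift 8: 9. −1: 8.
[3] 8 ≡ 8 (base 8). Lift 9: 9. −1: 8.

9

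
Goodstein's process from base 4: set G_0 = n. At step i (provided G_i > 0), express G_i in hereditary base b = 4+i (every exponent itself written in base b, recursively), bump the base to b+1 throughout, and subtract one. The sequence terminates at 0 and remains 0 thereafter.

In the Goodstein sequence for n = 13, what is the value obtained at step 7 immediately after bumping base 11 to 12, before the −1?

24

13 —HB4→ 3·4 + 1 —bump→ 3·5 + 1 = 16 —(−1)→ 15
15 —HB5→ 3·5 —bump→ 3·6 = 18 —(−1)→ 17
17 —HB6→ 2·6 + 5 —bump→ 2·7 + 5 = 19 —(−1)→ 18
18 —HB7→ 2·7 + 4 —bump→ 2·8 + 4 = 20 —(−1)→ 19
19 —HB8→ 2·8 + 3 —bump→ 2·9 + 3 = 21 —(−1)→ 20
20 —HB9→ 2·9 + 2 —bump→ 2·10 + 2 = 22 —(−1)→ 21
21 —HB10→ 2·10 + 1 —bump→ 2·11 + 1 = 23 —(−1)→ 22
22 —HB11→ 2·11 —bump→ 2·12 = 24 —(−1)→ 23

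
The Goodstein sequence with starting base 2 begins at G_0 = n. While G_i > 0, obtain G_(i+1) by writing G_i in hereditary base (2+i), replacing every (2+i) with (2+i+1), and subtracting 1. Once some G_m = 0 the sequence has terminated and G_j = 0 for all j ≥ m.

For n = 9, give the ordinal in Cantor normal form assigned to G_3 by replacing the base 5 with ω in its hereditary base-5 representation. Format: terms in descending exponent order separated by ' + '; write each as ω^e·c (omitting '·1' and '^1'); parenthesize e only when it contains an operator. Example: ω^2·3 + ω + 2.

ω^ω·3 + ω^3·3 + ω^2·3 + ω·3 + 2

base 2: 9 = 2^(2 + 1) + 1; at 3: 3^(3 + 1) + 1 = 82; next = 81
base 3: 81 = 3^(3 + 1); at 4: 4^(4 + 1) = 1024; next = 1023
base 4: 1023 = 3·4^4 + 3·4^3 + 3·4^2 + 3·4 + 3; at 5: 3·5^5 + 3·5^3 + 3·5^2 + 3·5 + 3 = 9843; next = 9842
base 5: 9842 = 3·5^5 + 3·5^3 + 3·5^2 + 3·5 + 2; at 6: 3·6^6 + 3·6^3 + 3·6^2 + 3·6 + 2 = 140744; next = 140743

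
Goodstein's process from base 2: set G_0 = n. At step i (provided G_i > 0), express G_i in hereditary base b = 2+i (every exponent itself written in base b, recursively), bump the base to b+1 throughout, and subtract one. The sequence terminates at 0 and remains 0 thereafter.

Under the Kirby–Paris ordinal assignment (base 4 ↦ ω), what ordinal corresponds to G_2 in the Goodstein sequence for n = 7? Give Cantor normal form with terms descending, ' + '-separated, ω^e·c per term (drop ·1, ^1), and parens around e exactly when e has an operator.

base 2: 7 = 2^2 + 2 + 1; at 3: 3^3 + 3 + 1 = 31; next = 30
base 3: 30 = 3^3 + 3; at 4: 4^4 + 4 = 260; next = 259
base 4: 259 = 4^4 + 3; at 5: 5^5 + 3 = 3128; next = 3127

ω^ω + 3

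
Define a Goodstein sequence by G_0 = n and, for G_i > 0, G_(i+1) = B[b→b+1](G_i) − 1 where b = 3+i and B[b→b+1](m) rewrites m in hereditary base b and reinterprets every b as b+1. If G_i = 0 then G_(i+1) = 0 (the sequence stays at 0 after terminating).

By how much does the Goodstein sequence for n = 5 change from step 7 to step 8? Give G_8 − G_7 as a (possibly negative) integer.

-1

G_0 = 5. HB_3(5) = 3 + 2. Bump = 6. G_1 = 5.
G_1 = 5. HB_4(5) = 4 + 1. Bump = 6. G_2 = 5.
G_2 = 5. HB_5(5) = 5. Bump = 6. G_3 = 5.
G_3 = 5. HB_6(5) = 5. Bump = 5. G_4 = 4.
G_4 = 4. HB_7(4) = 4. Bump = 4. G_5 = 3.
G_5 = 3. HB_8(3) = 3. Bump = 3. G_6 = 2.
G_6 = 2. HB_9(2) = 2. Bump = 2. G_7 = 1.
G_7 = 1. HB_10(1) = 1. Bump = 1. G_8 = 0.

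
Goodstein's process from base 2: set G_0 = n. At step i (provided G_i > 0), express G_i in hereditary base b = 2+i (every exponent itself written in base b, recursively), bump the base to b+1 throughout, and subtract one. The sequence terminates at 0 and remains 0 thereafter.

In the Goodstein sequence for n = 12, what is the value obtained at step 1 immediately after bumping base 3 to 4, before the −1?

1066

base 2: 12 = 2^(2 + 1) + 2^2; at 3: 3^(3 + 1) + 3^3 = 108; next = 107
base 3: 107 = 3^(3 + 1) + 2·3^2 + 2·3 + 2; at 4: 4^(4 + 1) + 2·4^2 + 2·4 + 2 = 1066; next = 1065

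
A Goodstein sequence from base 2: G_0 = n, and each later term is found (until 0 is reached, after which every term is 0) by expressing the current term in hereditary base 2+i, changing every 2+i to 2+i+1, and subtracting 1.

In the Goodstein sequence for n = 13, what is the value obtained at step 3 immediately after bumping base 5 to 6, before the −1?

280712

(0) 13|_2 = 2^(2 + 1) + 2^2 + 1 ↦ 3^(3 + 1) + 3^3 + 1|_3 = 109 ⇒ 108
(1) 108|_3 = 3^(3 + 1) + 3^3 ↦ 4^(4 + 1) + 4^4|_4 = 1280 ⇒ 1279
(2) 1279|_4 = 4^(4 + 1) + 3·4^3 + 3·4^2 + 3·4 + 3 ↦ 5^(5 + 1) + 3·5^3 + 3·5^2 + 3·5 + 3|_5 = 16093 ⇒ 16092
(3) 16092|_5 = 5^(5 + 1) + 3·5^3 + 3·5^2 + 3·5 + 2 ↦ 6^(6 + 1) + 3·6^3 + 3·6^2 + 3·6 + 2|_6 = 280712 ⇒ 280711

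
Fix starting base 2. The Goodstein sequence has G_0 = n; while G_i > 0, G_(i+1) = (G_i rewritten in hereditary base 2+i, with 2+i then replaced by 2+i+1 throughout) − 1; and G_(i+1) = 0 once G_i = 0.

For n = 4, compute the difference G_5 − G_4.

step 0: 4 = 2^2; sub 3 for 2: 3^3; = 27; G_1 = 27−1 = 26
step 1: 26 = 2·3^2 + 2·3 + 2; sub 4 for 3: 2·4^2 + 2·4 + 2; = 42; G_2 = 42−1 = 41
step 2: 41 = 2·4^2 + 2·4 + 1; sub 5 for 4: 2·5^2 + 2·5 + 1; = 61; G_3 = 61−1 = 60
step 3: 60 = 2·5^2 + 2·5; sub 6 for 5: 2·6^2 + 2·6; = 84; G_4 = 84−1 = 83
step 4: 83 = 2·6^2 + 6 + 5; sub 7 for 6: 2·7^2 + 7 + 5; = 110; G_5 = 110−1 = 109

26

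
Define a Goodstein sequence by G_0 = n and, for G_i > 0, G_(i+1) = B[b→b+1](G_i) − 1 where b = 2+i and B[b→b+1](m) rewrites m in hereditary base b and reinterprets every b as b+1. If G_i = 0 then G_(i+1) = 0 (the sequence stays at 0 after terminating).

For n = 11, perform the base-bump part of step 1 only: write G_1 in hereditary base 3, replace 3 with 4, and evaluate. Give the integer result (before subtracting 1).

step 0: 11 = 2^(2 + 1) + 2 + 1; sub 3 for 2: 3^(3 + 1) + 3 + 1; = 85; G_1 = 85−1 = 84
step 1: 84 = 3^(3 + 1) + 3; sub 4 for 3: 4^(4 + 1) + 4; = 1028; G_2 = 1028−1 = 1027

1028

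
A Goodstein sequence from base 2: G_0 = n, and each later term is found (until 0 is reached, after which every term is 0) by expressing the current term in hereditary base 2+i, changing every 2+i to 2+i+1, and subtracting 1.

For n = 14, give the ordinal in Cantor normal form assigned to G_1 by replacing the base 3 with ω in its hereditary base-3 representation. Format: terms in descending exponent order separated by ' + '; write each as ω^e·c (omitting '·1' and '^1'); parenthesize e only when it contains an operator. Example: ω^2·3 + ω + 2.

base 2: 14 = 2^(2 + 1) + 2^2 + 2; at 3: 3^(3 + 1) + 3^3 + 3 = 111; next = 110
base 3: 110 = 3^(3 + 1) + 3^3 + 2; at 4: 4^(4 + 1) + 4^4 + 2 = 1282; next = 1281

ω^(ω + 1) + ω^ω + 2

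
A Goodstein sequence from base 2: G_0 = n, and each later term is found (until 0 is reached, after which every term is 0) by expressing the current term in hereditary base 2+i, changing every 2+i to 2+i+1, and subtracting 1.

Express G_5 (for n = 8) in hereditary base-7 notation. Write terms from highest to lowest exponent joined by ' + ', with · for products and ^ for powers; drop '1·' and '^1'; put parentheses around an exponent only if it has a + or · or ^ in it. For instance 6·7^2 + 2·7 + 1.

(0) 8|_2 = 2^(2 + 1) ↦ 3^(3 + 1)|_3 = 81 ⇒ 80
(1) 80|_3 = 2·3^3 + 2·3^2 + 2·3 + 2 ↦ 2·4^4 + 2·4^2 + 2·4 + 2|_4 = 554 ⇒ 553
(2) 553|_4 = 2·4^4 + 2·4^2 + 2·4 + 1 ↦ 2·5^5 + 2·5^2 + 2·5 + 1|_5 = 6311 ⇒ 6310
(3) 6310|_5 = 2·5^5 + 2·5^2 + 2·5 ↦ 2·6^6 + 2·6^2 + 2·6|_6 = 93396 ⇒ 93395
(4) 93395|_6 = 2·6^6 + 2·6^2 + 6 + 5 ↦ 2·7^7 + 2·7^2 + 7 + 5|_7 = 1647196 ⇒ 1647195
(5) 1647195|_7 = 2·7^7 + 2·7^2 + 7 + 4 ↦ 2·8^8 + 2·8^2 + 8 + 4|_8 = 33554572 ⇒ 33554571

2·7^7 + 2·7^2 + 7 + 4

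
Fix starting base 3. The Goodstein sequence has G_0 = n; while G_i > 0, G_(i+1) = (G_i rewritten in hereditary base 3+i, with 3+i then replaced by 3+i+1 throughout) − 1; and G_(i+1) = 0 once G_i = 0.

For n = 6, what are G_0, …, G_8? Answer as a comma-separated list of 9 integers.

(0) 6|_3 = 2·3 ↦ 2·4|_4 = 8 ⇒ 7
(1) 7|_4 = 4 + 3 ↦ 5 + 3|_5 = 8 ⇒ 7
(2) 7|_5 = 5 + 2 ↦ 6 + 2|_6 = 8 ⇒ 7
(3) 7|_6 = 6 + 1 ↦ 7 + 1|_7 = 8 ⇒ 7
(4) 7|_7 = 7 ↦ 8|_8 = 8 ⇒ 7
(5) 7|_8 = 7 ↦ 7|_9 = 7 ⇒ 6
(6) 6|_9 = 6 ↦ 6|_10 = 6 ⇒ 5
(7) 5|_10 = 5 ↦ 5|_11 = 5 ⇒ 4

6, 7, 7, 7, 7, 7, 6, 5, 4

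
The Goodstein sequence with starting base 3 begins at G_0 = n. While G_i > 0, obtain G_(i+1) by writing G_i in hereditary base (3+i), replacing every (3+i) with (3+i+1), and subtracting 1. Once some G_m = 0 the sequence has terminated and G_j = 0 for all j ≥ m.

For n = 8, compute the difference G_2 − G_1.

i=0: 8 = 2·3 + 2 (b=3); 3→4: 2·4 + 2 = 10; 10−1 = 9
i=1: 9 = 2·4 + 1 (b=4); 4→5: 2·5 + 1 = 11; 11−1 = 10

1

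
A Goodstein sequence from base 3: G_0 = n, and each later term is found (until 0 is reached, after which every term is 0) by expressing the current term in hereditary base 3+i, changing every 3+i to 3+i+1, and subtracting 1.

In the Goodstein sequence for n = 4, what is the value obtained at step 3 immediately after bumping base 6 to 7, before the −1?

3

(0) 4|_3 = 3 + 1 ↦ 4 + 1|_4 = 5 ⇒ 4
(1) 4|_4 = 4 ↦ 5|_5 = 5 ⇒ 4
(2) 4|_5 = 4 ↦ 4|_6 = 4 ⇒ 3
(3) 3|_6 = 3 ↦ 3|_7 = 3 ⇒ 2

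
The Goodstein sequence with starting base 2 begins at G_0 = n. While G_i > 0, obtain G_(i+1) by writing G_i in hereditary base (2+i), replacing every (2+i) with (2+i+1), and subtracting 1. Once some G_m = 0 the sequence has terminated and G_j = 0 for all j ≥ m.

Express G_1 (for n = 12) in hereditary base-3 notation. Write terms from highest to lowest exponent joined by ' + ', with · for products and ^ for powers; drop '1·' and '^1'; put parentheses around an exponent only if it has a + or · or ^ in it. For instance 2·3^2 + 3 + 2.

3^(3 + 1) + 2·3^2 + 2·3 + 2

step 0: 12 = 2^(2 + 1) + 2^2; sub 3 for 2: 3^(3 + 1) + 3^3; = 108; G_1 = 108−1 = 107
step 1: 107 = 3^(3 + 1) + 2·3^2 + 2·3 + 2; sub 4 for 3: 4^(4 + 1) + 2·4^2 + 2·4 + 2; = 1066; G_2 = 1066−1 = 1065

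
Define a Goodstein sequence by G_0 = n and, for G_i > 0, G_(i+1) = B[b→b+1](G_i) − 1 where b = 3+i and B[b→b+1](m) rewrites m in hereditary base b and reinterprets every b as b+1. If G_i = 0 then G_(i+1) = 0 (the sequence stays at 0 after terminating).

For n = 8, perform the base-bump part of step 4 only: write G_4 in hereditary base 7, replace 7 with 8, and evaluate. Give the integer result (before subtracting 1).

12

step 0: 8 = 2·3 + 2; sub 4 for 3: 2·4 + 2; = 10; G_1 = 10−1 = 9
step 1: 9 = 2·4 + 1; sub 5 for 4: 2·5 + 1; = 11; G_2 = 11−1 = 10
step 2: 10 = 2·5; sub 6 for 5: 2·6; = 12; G_3 = 12−1 = 11
step 3: 11 = 6 + 5; sub 7 for 6: 7 + 5; = 12; G_4 = 12−1 = 11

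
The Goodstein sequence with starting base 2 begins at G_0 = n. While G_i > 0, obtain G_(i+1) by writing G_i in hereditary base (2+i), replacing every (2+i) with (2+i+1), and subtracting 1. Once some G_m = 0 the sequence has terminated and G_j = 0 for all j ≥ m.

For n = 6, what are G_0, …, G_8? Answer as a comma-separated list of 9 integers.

6, 29, 257, 3125, 46655, 98039, 187243, 332147, 555551

i=0: 6 = 2^2 + 2 (b=2); 2→3: 3^3 + 3 = 30; 30−1 = 29
i=1: 29 = 3^3 + 2 (b=3); 3→4: 4^4 + 2 = 258; 258−1 = 257
i=2: 257 = 4^4 + 1 (b=4); 4→5: 5^5 + 1 = 3126; 3126−1 = 3125
i=3: 3125 = 5^5 (b=5); 5→6: 6^6 = 46656; 46656−1 = 46655
i=4: 46655 = 5·6^5 + 5·6^4 + 5·6^3 + 5·6^2 + 5·6 + 5 (b=6); 6→7: 5·7^5 + 5·7^4 + 5·7^3 + 5·7^2 + 5·7 + 5 = 98040; 98040−1 = 98039
i=5: 98039 = 5·7^5 + 5·7^4 + 5·7^3 + 5·7^2 + 5·7 + 4 (b=7); 7→8: 5·8^5 + 5·8^4 + 5·8^3 + 5·8^2 + 5·8 + 4 = 187244; 187244−1 = 187243
i=6: 187243 = 5·8^5 + 5·8^4 + 5·8^3 + 5·8^2 + 5·8 + 3 (b=8); 8→9: 5·9^5 + 5·9^4 + 5·9^3 + 5·9^2 + 5·9 + 3 = 332148; 332148−1 = 332147
i=7: 332147 = 5·9^5 + 5·9^4 + 5·9^3 + 5·9^2 + 5·9 + 2 (b=9); 9→10: 5·10^5 + 5·10^4 + 5·10^3 + 5·10^2 + 5·10 + 2 = 555552; 555552−1 = 555551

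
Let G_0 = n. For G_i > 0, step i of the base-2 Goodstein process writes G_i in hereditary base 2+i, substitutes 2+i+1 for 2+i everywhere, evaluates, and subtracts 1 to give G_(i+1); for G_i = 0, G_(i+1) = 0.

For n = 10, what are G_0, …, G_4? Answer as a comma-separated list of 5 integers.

step 0: 10 = 2^(2 + 1) + 2; sub 3 for 2: 3^(3 + 1) + 3; = 84; G_1 = 84−1 = 83
step 1: 83 = 3^(3 + 1) + 2; sub 4 for 3: 4^(4 + 1) + 2; = 1026; G_2 = 1026−1 = 1025
step 2: 1025 = 4^(4 + 1) + 1; sub 5 for 4: 5^(5 + 1) + 1; = 15626; G_3 = 15626−1 = 15625
step 3: 15625 = 5^(5 + 1); sub 6 for 5: 6^(6 + 1); = 279936; G_4 = 279936−1 = 279935

10, 83, 1025, 15625, 279935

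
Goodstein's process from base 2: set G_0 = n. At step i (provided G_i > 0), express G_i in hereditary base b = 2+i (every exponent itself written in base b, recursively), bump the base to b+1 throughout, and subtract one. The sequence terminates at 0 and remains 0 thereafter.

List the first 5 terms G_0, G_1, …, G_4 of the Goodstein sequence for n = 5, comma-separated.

step 0: 5 = 2^2 + 1; sub 3 for 2: 3^3 + 1; = 28; G_1 = 28−1 = 27
step 1: 27 = 3^3; sub 4 for 3: 4^4; = 256; G_2 = 256−1 = 255
step 2: 255 = 3·4^3 + 3·4^2 + 3·4 + 3; sub 5 for 4: 3·5^3 + 3·5^2 + 3·5 + 3; = 468; G_3 = 468−1 = 467
step 3: 467 = 3·5^3 + 3·5^2 + 3·5 + 2; sub 6 for 5: 3·6^3 + 3·6^2 + 3·6 + 2; = 776; G_4 = 776−1 = 775

5, 27, 255, 467, 775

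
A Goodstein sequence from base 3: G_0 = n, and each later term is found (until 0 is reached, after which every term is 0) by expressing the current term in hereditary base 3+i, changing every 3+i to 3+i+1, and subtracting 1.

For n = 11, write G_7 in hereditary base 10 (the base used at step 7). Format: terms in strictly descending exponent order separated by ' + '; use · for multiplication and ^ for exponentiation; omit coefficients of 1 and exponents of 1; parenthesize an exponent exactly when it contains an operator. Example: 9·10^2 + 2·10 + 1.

i=0: 11 = 3^2 + 2 (b=3); 3→4: 4^2 + 2 = 18; 18−1 = 17
i=1: 17 = 4^2 + 1 (b=4); 4→5: 5^2 + 1 = 26; 26−1 = 25
i=2: 25 = 5^2 (b=5); 5→6: 6^2 = 36; 36−1 = 35
i=3: 35 = 5·6 + 5 (b=6); 6→7: 5·7 + 5 = 40; 40−1 = 39
i=4: 39 = 5·7 + 4 (b=7); 7→8: 5·8 + 4 = 44; 44−1 = 43
i=5: 43 = 5·8 + 3 (b=8); 8→9: 5·9 + 3 = 48; 48−1 = 47
i=6: 47 = 5·9 + 2 (b=9); 9→10: 5·10 + 2 = 52; 52−1 = 51
i=7: 51 = 5·10 + 1 (b=10); 10→11: 5·11 + 1 = 56; 56−1 = 55

5·10 + 1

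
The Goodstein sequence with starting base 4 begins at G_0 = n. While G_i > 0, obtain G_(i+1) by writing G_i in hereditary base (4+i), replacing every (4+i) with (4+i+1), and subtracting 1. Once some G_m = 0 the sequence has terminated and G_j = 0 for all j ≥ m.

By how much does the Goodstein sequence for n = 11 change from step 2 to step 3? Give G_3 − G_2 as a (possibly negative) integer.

1

G_0 = 11. HB_4(11) = 2·4 + 3. Bump = 13. G_1 = 12.
G_1 = 12. HB_5(12) = 2·5 + 2. Bump = 14. G_2 = 13.
G_2 = 13. HB_6(13) = 2·6 + 1. Bump = 15. G_3 = 14.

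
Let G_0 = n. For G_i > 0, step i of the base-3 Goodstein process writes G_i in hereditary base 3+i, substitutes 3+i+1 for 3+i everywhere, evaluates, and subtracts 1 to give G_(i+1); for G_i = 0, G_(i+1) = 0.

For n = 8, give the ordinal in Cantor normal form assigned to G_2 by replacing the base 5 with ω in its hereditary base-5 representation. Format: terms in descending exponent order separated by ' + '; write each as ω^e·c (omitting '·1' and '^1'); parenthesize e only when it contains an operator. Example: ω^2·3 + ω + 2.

G_0=8  [base 3] 2·3 + 2  →[3↦4]→  2·4 + 2 = 10  −1 ⇒ G_1=9
G_1=9  [base 4] 2·4 + 1  →[4↦5]→  2·5 + 1 = 11  −1 ⇒ G_2=10
G_2=10  [base 5] 2·5  →[5↦6]→  2·6 = 12  −1 ⇒ G_3=11

ω·2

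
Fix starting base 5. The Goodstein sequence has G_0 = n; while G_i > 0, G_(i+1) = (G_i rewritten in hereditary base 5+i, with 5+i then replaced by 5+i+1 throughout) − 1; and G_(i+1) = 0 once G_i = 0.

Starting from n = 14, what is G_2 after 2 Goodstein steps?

16

[0] 14 ≡ 2·5 + 4 (base 5). Lift 6: 16. −1: 15.
[1] 15 ≡ 2·6 + 3 (base 6). Lift 7: 17. −1: 16.
[2] 16 ≡ 2·7 + 2 (base 7). Lift 8: 18. −1: 17.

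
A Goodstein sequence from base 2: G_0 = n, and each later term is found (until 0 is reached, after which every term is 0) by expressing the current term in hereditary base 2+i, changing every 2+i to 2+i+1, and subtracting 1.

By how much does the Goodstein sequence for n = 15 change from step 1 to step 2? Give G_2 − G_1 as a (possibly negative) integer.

1172

[0] 15 ≡ 2^(2 + 1) + 2^2 + 2 + 1 (base 2). Lift 3: 112. −1: 111.
[1] 111 ≡ 3^(3 + 1) + 3^3 + 3 (base 3). Lift 4: 1284. −1: 1283.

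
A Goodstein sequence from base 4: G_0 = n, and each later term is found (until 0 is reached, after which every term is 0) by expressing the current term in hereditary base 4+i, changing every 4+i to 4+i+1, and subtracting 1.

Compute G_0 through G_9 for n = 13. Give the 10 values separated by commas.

[0] 13 ≡ 3·4 + 1 (base 4). Lift 5: 16. −1: 15.
[1] 15 ≡ 3·5 (base 5). Lift 6: 18. −1: 17.
[2] 17 ≡ 2·6 + 5 (base 6). Lift 7: 19. −1: 18.
[3] 18 ≡ 2·7 + 4 (base 7). Lift 8: 20. −1: 19.
[4] 19 ≡ 2·8 + 3 (base 8). Lift 9: 21. −1: 20.
[5] 20 ≡ 2·9 + 2 (base 9). Lift 10: 22. −1: 21.
[6] 21 ≡ 2·10 + 1 (base 10). Lift 11: 23. −1: 22.
[7] 22 ≡ 2·11 (base 11). Lift 12: 24. −1: 23.
[8] 23 ≡ 12 + 11 (base 12). Lift 13: 24. −1: 23.

13, 15, 17, 18, 19, 20, 21, 22, 23, 23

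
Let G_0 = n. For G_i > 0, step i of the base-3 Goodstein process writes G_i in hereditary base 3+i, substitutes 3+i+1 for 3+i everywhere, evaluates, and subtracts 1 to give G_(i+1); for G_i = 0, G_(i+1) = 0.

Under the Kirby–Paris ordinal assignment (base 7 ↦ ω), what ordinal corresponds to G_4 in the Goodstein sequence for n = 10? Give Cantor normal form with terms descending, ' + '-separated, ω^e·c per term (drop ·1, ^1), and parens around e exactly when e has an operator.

ω·4 + 2

base 3: 10 = 3^2 + 1; at 4: 4^2 + 1 = 17; next = 16
base 4: 16 = 4^2; at 5: 5^2 = 25; next = 24
base 5: 24 = 4·5 + 4; at 6: 4·6 + 4 = 28; next = 27
base 6: 27 = 4·6 + 3; at 7: 4·7 + 3 = 31; next = 30
base 7: 30 = 4·7 + 2; at 8: 4·8 + 2 = 34; next = 33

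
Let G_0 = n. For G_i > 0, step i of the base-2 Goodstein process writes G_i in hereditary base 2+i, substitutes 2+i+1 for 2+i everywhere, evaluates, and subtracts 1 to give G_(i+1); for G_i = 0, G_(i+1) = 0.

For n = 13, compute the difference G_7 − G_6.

(0) 13|_2 = 2^(2 + 1) + 2^2 + 1 ↦ 3^(3 + 1) + 3^3 + 1|_3 = 109 ⇒ 108
(1) 108|_3 = 3^(3 + 1) + 3^3 ↦ 4^(4 + 1) + 4^4|_4 = 1280 ⇒ 1279
(2) 1279|_4 = 4^(4 + 1) + 3·4^3 + 3·4^2 + 3·4 + 3 ↦ 5^(5 + 1) + 3·5^3 + 3·5^2 + 3·5 + 3|_5 = 16093 ⇒ 16092
(3) 16092|_5 = 5^(5 + 1) + 3·5^3 + 3·5^2 + 3·5 + 2 ↦ 6^(6 + 1) + 3·6^3 + 3·6^2 + 3·6 + 2|_6 = 280712 ⇒ 280711
(4) 280711|_6 = 6^(6 + 1) + 3·6^3 + 3·6^2 + 3·6 + 1 ↦ 7^(7 + 1) + 3·7^3 + 3·7^2 + 3·7 + 1|_7 = 5765999 ⇒ 5765998
(5) 5765998|_7 = 7^(7 + 1) + 3·7^3 + 3·7^2 + 3·7 ↦ 8^(8 + 1) + 3·8^3 + 3·8^2 + 3·8|_8 = 134219480 ⇒ 134219479
(6) 134219479|_8 = 8^(8 + 1) + 3·8^3 + 3·8^2 + 2·8 + 7 ↦ 9^(9 + 1) + 3·9^3 + 3·9^2 + 2·9 + 7|_9 = 3486786856 ⇒ 3486786855

3352567376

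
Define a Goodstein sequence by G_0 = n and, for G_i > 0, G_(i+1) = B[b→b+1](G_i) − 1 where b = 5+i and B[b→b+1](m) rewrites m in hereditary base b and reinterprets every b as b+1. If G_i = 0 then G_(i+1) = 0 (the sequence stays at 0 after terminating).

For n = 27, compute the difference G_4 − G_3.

27 —HB5→ 5^2 + 2 —bump→ 6^2 + 2 = 38 —(−1)→ 37
37 —HB6→ 6^2 + 1 —bump→ 7^2 + 1 = 50 —(−1)→ 49
49 —HB7→ 7^2 —bump→ 8^2 = 64 —(−1)→ 63
63 —HB8→ 7·8 + 7 —bump→ 7·9 + 7 = 70 —(−1)→ 69

6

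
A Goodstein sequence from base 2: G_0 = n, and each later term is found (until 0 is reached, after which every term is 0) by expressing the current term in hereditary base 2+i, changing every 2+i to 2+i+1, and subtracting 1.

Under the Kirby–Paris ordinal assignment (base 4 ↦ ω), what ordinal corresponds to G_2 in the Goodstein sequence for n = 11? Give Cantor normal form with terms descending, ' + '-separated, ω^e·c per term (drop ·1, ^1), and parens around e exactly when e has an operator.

ω^(ω + 1) + 3

step 0: 11 = 2^(2 + 1) + 2 + 1; sub 3 for 2: 3^(3 + 1) + 3 + 1; = 85; G_1 = 85−1 = 84
step 1: 84 = 3^(3 + 1) + 3; sub 4 for 3: 4^(4 + 1) + 4; = 1028; G_2 = 1028−1 = 1027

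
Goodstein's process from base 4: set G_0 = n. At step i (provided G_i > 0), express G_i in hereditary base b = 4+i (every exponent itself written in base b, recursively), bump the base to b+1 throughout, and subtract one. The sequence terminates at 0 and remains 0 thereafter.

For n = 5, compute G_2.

5

step 0: 5 = 4 + 1; sub 5 for 4: 5 + 1; = 6; G_1 = 6−1 = 5
step 1: 5 = 5; sub 6 for 5: 6; = 6; G_2 = 6−1 = 5
step 2: 5 = 5; sub 7 for 6: 5; = 5; G_3 = 5−1 = 4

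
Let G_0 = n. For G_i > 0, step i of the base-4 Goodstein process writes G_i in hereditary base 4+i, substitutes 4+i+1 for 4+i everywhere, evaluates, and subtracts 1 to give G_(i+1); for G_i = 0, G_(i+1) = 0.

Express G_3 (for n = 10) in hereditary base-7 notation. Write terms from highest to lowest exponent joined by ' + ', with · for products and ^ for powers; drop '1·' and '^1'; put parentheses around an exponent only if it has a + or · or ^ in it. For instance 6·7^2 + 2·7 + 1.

G_0 = 10. HB_4(10) = 2·4 + 2. Bump = 12. G_1 = 11.
G_1 = 11. HB_5(11) = 2·5 + 1. Bump = 13. G_2 = 12.
G_2 = 12. HB_6(12) = 2·6. Bump = 14. G_3 = 13.

7 + 6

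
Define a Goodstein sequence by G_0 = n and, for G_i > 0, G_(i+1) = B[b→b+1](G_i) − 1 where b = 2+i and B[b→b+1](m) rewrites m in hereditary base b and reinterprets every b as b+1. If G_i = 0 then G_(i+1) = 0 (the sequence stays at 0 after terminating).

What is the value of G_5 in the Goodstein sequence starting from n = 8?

G_0 = 8. HB_2(8) = 2^(2 + 1). Bump = 81. G_1 = 80.
G_1 = 80. HB_3(80) = 2·3^3 + 2·3^2 + 2·3 + 2. Bump = 554. G_2 = 553.
G_2 = 553. HB_4(553) = 2·4^4 + 2·4^2 + 2·4 + 1. Bump = 6311. G_3 = 6310.
G_3 = 6310. HB_5(6310) = 2·5^5 + 2·5^2 + 2·5. Bump = 93396. G_4 = 93395.
G_4 = 93395. HB_6(93395) = 2·6^6 + 2·6^2 + 6 + 5. Bump = 1647196. G_5 = 1647195.

1647195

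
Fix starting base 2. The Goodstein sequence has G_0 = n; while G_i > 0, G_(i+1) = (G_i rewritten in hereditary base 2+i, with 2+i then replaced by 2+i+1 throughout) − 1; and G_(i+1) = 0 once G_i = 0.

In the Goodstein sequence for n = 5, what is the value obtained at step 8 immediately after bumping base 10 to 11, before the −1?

4383

i=0: 5 = 2^2 + 1 (b=2); 2→3: 3^3 + 1 = 28; 28−1 = 27
i=1: 27 = 3^3 (b=3); 3→4: 4^4 = 256; 256−1 = 255
i=2: 255 = 3·4^3 + 3·4^2 + 3·4 + 3 (b=4); 4→5: 3·5^3 + 3·5^2 + 3·5 + 3 = 468; 468−1 = 467
i=3: 467 = 3·5^3 + 3·5^2 + 3·5 + 2 (b=5); 5→6: 3·6^3 + 3·6^2 + 3·6 + 2 = 776; 776−1 = 775
i=4: 775 = 3·6^3 + 3·6^2 + 3·6 + 1 (b=6); 6→7: 3·7^3 + 3·7^2 + 3·7 + 1 = 1198; 1198−1 = 1197
i=5: 1197 = 3·7^3 + 3·7^2 + 3·7 (b=7); 7→8: 3·8^3 + 3·8^2 + 3·8 = 1752; 1752−1 = 1751
i=6: 1751 = 3·8^3 + 3·8^2 + 2·8 + 7 (b=8); 8→9: 3·9^3 + 3·9^2 + 2·9 + 7 = 2455; 2455−1 = 2454
i=7: 2454 = 3·9^3 + 3·9^2 + 2·9 + 6 (b=9); 9→10: 3·10^3 + 3·10^2 + 2·10 + 6 = 3326; 3326−1 = 3325
i=8: 3325 = 3·10^3 + 3·10^2 + 2·10 + 5 (b=10); 10→11: 3·11^3 + 3·11^2 + 2·11 + 5 = 4383; 4383−1 = 4382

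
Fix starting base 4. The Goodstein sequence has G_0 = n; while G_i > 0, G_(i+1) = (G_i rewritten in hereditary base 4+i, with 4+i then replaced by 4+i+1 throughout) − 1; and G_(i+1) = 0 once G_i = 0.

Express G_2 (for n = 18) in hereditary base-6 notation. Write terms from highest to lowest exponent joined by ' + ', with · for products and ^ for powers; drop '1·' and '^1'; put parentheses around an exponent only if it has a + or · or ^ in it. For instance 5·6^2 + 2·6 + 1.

6^2

G_0=18  [base 4] 4^2 + 2  →[4↦5]→  5^2 + 2 = 27  −1 ⇒ G_1=26
G_1=26  [base 5] 5^2 + 1  →[5↦6]→  6^2 + 1 = 37  −1 ⇒ G_2=36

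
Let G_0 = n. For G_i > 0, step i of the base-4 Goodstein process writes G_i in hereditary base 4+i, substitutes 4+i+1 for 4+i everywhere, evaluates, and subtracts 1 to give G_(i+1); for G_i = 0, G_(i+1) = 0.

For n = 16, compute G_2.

27

G_0=16  [base 4] 4^2  →[4↦5]→  5^2 = 25  −1 ⇒ G_1=24
G_1=24  [base 5] 4·5 + 4  →[5↦6]→  4·6 + 4 = 28  −1 ⇒ G_2=27
G_2=27  [base 6] 4·6 + 3  →[6↦7]→  4·7 + 3 = 31  −1 ⇒ G_3=30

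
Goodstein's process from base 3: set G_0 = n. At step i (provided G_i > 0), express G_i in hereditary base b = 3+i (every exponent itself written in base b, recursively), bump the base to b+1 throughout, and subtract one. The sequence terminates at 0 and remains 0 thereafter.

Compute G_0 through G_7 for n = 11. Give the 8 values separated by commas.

base 3: 11 = 3^2 + 2; at 4: 4^2 + 2 = 18; next = 17
base 4: 17 = 4^2 + 1; at 5: 5^2 + 1 = 26; next = 25
base 5: 25 = 5^2; at 6: 6^2 = 36; next = 35
base 6: 35 = 5·6 + 5; at 7: 5·7 + 5 = 40; next = 39
base 7: 39 = 5·7 + 4; at 8: 5·8 + 4 = 44; next = 43
base 8: 43 = 5·8 + 3; at 9: 5·9 + 3 = 48; next = 47
base 9: 47 = 5·9 + 2; at 10: 5·10 + 2 = 52; next = 51

11, 17, 25, 35, 39, 43, 47, 51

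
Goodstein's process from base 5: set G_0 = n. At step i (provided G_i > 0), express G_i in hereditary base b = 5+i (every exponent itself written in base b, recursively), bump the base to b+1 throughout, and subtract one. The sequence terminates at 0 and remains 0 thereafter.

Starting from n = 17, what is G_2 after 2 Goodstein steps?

21

(0) 17|_5 = 3·5 + 2 ↦ 3·6 + 2|_6 = 20 ⇒ 19
(1) 19|_6 = 3·6 + 1 ↦ 3·7 + 1|_7 = 22 ⇒ 21
(2) 21|_7 = 3·7 ↦ 3·8|_8 = 24 ⇒ 23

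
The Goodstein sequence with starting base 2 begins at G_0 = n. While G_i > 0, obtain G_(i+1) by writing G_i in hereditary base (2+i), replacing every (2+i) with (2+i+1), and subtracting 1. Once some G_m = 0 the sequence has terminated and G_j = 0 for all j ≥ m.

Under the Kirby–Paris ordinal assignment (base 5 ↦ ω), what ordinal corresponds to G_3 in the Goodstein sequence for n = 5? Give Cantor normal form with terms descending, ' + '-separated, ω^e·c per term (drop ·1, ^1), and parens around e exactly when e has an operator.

ω^3·3 + ω^2·3 + ω·3 + 2

step 0: 5 = 2^2 + 1; sub 3 for 2: 3^3 + 1; = 28; G_1 = 28−1 = 27
step 1: 27 = 3^3; sub 4 for 3: 4^4; = 256; G_2 = 256−1 = 255
step 2: 255 = 3·4^3 + 3·4^2 + 3·4 + 3; sub 5 for 4: 3·5^3 + 3·5^2 + 3·5 + 3; = 468; G_3 = 468−1 = 467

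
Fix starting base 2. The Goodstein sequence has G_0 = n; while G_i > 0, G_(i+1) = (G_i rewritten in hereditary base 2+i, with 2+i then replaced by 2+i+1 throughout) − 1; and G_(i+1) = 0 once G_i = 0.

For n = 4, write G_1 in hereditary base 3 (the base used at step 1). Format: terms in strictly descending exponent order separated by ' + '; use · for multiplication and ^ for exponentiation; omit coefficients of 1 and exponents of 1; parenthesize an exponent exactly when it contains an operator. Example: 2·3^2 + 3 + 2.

2·3^2 + 2·3 + 2

step 0: 4 = 2^2; sub 3 for 2: 3^3; = 27; G_1 = 27−1 = 26
step 1: 26 = 2·3^2 + 2·3 + 2; sub 4 for 3: 2·4^2 + 2·4 + 2; = 42; G_2 = 42−1 = 41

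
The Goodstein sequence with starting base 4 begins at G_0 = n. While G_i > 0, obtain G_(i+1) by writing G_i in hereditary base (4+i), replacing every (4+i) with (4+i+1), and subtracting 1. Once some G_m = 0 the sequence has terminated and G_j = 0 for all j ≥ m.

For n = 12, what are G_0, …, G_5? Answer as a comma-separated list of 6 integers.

step 0: 12 = 3·4; sub 5 for 4: 3·5; = 15; G_1 = 15−1 = 14
step 1: 14 = 2·5 + 4; sub 6 for 5: 2·6 + 4; = 16; G_2 = 16−1 = 15
step 2: 15 = 2·6 + 3; sub 7 for 6: 2·7 + 3; = 17; G_3 = 17−1 = 16
step 3: 16 = 2·7 + 2; sub 8 for 7: 2·8 + 2; = 18; G_4 = 18−1 = 17
step 4: 17 = 2·8 + 1; sub 9 for 8: 2·9 + 1; = 19; G_5 = 19−1 = 18

12, 14, 15, 16, 17, 18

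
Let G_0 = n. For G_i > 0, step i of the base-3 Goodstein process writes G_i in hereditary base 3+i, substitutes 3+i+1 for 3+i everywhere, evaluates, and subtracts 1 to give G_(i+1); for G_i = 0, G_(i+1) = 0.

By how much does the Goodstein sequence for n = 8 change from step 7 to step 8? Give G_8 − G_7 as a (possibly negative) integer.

G_0=8  [base 3] 2·3 + 2  →[3↦4]→  2·4 + 2 = 10  −1 ⇒ G_1=9
G_1=9  [base 4] 2·4 + 1  →[4↦5]→  2·5 + 1 = 11  −1 ⇒ G_2=10
G_2=10  [base 5] 2·5  →[5↦6]→  2·6 = 12  −1 ⇒ G_3=11
G_3=11  [base 6] 6 + 5  →[6↦7]→  7 + 5 = 12  −1 ⇒ G_4=11
G_4=11  [base 7] 7 + 4  →[7↦8]→  8 + 4 = 12  −1 ⇒ G_5=11
G_5=11  [base 8] 8 + 3  →[8↦9]→  9 + 3 = 12  −1 ⇒ G_6=11
G_6=11  [base 9] 9 + 2  →[9↦10]→  10 + 2 = 12  −1 ⇒ G_7=11
G_7=11  [base 10] 10 + 1  →[10↦11]→  11 + 1 = 12  −1 ⇒ G_8=11

0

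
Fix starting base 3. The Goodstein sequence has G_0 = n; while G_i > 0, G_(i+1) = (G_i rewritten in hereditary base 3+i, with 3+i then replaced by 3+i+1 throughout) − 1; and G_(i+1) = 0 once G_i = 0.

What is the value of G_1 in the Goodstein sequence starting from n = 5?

5

[0] 5 ≡ 3 + 2 (base 3). Lift 4: 6. −1: 5.
[1] 5 ≡ 4 + 1 (base 4). Lift 5: 6. −1: 5.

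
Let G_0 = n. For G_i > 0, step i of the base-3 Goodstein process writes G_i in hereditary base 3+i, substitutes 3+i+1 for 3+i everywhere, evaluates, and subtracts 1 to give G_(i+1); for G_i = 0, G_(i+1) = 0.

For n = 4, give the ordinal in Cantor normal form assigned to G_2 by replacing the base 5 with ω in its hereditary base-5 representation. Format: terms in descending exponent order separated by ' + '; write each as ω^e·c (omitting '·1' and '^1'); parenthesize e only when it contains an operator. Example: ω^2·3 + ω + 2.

G_0=4  [base 3] 3 + 1  →[3↦4]→  4 + 1 = 5  −1 ⇒ G_1=4
G_1=4  [base 4] 4  →[4↦5]→  5 = 5  −1 ⇒ G_2=4
G_2=4  [base 5] 4  →[5↦6]→  4 = 4  −1 ⇒ G_3=3

4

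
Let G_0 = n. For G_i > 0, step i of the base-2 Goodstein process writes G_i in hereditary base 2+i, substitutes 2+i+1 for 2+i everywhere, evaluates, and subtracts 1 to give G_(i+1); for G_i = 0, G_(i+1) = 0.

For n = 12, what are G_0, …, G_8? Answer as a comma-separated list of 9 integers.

12, 107, 1065, 15685, 280019, 5764910, 134217867, 3486784574, 100000000211

[0] 12 ≡ 2^(2 + 1) + 2^2 (base 2). Lift 3: 108. −1: 107.
[1] 107 ≡ 3^(3 + 1) + 2·3^2 + 2·3 + 2 (base 3). Lift 4: 1066. −1: 1065.
[2] 1065 ≡ 4^(4 + 1) + 2·4^2 + 2·4 + 1 (base 4). Lift 5: 15686. −1: 15685.
[3] 15685 ≡ 5^(5 + 1) + 2·5^2 + 2·5 (base 5). Lift 6: 280020. −1: 280019.
[4] 280019 ≡ 6^(6 + 1) + 2·6^2 + 6 + 5 (base 6). Lift 7: 5764911. −1: 5764910.
[5] 5764910 ≡ 7^(7 + 1) + 2·7^2 + 7 + 4 (base 7). Lift 8: 134217868. −1: 134217867.
[6] 134217867 ≡ 8^(8 + 1) + 2·8^2 + 8 + 3 (base 8). Lift 9: 3486784575. −1: 3486784574.
[7] 3486784574 ≡ 9^(9 + 1) + 2·9^2 + 9 + 2 (base 9). Lift 10: 100000000212. −1: 100000000211.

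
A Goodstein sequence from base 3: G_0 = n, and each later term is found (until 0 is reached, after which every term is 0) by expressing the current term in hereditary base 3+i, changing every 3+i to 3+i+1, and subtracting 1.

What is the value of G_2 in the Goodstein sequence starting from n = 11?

25

[0] 11 ≡ 3^2 + 2 (base 3). Lift 4: 18. −1: 17.
[1] 17 ≡ 4^2 + 1 (base 4). Lift 5: 26. −1: 25.
[2] 25 ≡ 5^2 (base 5). Lift 6: 36. −1: 35.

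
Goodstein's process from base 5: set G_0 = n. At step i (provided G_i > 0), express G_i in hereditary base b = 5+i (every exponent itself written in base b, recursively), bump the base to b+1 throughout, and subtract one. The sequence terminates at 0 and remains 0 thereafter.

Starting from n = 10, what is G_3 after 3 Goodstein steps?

11

(0) 10|_5 = 2·5 ↦ 2·6|_6 = 12 ⇒ 11
(1) 11|_6 = 6 + 5 ↦ 7 + 5|_7 = 12 ⇒ 11
(2) 11|_7 = 7 + 4 ↦ 8 + 4|_8 = 12 ⇒ 11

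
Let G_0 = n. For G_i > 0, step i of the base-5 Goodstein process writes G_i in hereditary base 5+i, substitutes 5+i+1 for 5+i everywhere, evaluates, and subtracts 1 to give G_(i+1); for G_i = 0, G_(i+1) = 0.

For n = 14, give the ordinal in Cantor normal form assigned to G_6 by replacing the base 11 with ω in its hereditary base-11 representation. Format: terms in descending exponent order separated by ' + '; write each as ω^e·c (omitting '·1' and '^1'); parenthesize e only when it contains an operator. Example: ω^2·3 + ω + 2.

14 —HB5→ 2·5 + 4 —bump→ 2·6 + 4 = 16 —(−1)→ 15
15 —HB6→ 2·6 + 3 —bump→ 2·7 + 3 = 17 —(−1)→ 16
16 —HB7→ 2·7 + 2 —bump→ 2·8 + 2 = 18 —(−1)→ 17
17 —HB8→ 2·8 + 1 —bump→ 2·9 + 1 = 19 —(−1)→ 18
18 —HB9→ 2·9 —bump→ 2·10 = 20 —(−1)→ 19
19 —HB10→ 10 + 9 —bump→ 11 + 9 = 20 —(−1)→ 19
19 —HB11→ 11 + 8 —bump→ 12 + 8 = 20 —(−1)→ 19

ω + 8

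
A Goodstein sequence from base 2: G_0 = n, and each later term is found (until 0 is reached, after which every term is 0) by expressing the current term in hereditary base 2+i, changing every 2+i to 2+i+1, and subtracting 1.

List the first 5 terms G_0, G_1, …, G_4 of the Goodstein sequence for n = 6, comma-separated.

base 2: 6 = 2^2 + 2; at 3: 3^3 + 3 = 30; next = 29
base 3: 29 = 3^3 + 2; at 4: 4^4 + 2 = 258; next = 257
base 4: 257 = 4^4 + 1; at 5: 5^5 + 1 = 3126; next = 3125
base 5: 3125 = 5^5; at 6: 6^6 = 46656; next = 46655

6, 29, 257, 3125, 46655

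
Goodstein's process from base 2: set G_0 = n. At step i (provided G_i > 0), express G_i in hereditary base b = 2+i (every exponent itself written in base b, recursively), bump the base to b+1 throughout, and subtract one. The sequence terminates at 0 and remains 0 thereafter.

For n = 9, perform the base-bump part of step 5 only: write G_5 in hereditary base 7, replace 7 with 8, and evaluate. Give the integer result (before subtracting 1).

50333400

base 2: 9 = 2^(2 + 1) + 1; at 3: 3^(3 + 1) + 1 = 82; next = 81
base 3: 81 = 3^(3 + 1); at 4: 4^(4 + 1) = 1024; next = 1023
base 4: 1023 = 3·4^4 + 3·4^3 + 3·4^2 + 3·4 + 3; at 5: 3·5^5 + 3·5^3 + 3·5^2 + 3·5 + 3 = 9843; next = 9842
base 5: 9842 = 3·5^5 + 3·5^3 + 3·5^2 + 3·5 + 2; at 6: 3·6^6 + 3·6^3 + 3·6^2 + 3·6 + 2 = 140744; next = 140743
base 6: 140743 = 3·6^6 + 3·6^3 + 3·6^2 + 3·6 + 1; at 7: 3·7^7 + 3·7^3 + 3·7^2 + 3·7 + 1 = 2471827; next = 2471826
base 7: 2471826 = 3·7^7 + 3·7^3 + 3·7^2 + 3·7; at 8: 3·8^8 + 3·8^3 + 3·8^2 + 3·8 = 50333400; next = 50333399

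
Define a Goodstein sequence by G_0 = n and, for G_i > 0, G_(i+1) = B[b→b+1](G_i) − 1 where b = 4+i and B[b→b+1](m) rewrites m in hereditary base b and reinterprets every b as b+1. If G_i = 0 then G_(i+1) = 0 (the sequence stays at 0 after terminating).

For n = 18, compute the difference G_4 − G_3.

18 —HB4→ 4^2 + 2 —bump→ 5^2 + 2 = 27 —(−1)→ 26
26 —HB5→ 5^2 + 1 —bump→ 6^2 + 1 = 37 —(−1)→ 36
36 —HB6→ 6^2 —bump→ 7^2 = 49 —(−1)→ 48
48 —HB7→ 6·7 + 6 —bump→ 6·8 + 6 = 54 —(−1)→ 53

5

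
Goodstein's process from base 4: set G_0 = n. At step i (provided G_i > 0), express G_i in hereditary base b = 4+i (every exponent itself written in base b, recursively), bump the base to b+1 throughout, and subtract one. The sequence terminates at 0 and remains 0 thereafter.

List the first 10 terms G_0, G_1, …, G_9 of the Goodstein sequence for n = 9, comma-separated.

(0) 9|_4 = 2·4 + 1 ↦ 2·5 + 1|_5 = 11 ⇒ 10
(1) 10|_5 = 2·5 ↦ 2·6|_6 = 12 ⇒ 11
(2) 11|_6 = 6 + 5 ↦ 7 + 5|_7 = 12 ⇒ 11
(3) 11|_7 = 7 + 4 ↦ 8 + 4|_8 = 12 ⇒ 11
(4) 11|_8 = 8 + 3 ↦ 9 + 3|_9 = 12 ⇒ 11
(5) 11|_9 = 9 + 2 ↦ 10 + 2|_10 = 12 ⇒ 11
(6) 11|_10 = 10 + 1 ↦ 11 + 1|_11 = 12 ⇒ 11
(7) 11|_11 = 11 ↦ 12|_12 = 12 ⇒ 11
(8) 11|_12 = 11 ↦ 11|_13 = 11 ⇒ 10

9, 10, 11, 11, 11, 11, 11, 11, 11, 10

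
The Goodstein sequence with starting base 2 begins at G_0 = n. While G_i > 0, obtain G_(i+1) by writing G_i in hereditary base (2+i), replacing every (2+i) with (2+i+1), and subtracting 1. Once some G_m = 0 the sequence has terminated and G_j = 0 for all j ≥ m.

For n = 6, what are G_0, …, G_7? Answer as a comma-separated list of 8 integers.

6, 29, 257, 3125, 46655, 98039, 187243, 332147

(0) 6|_2 = 2^2 + 2 ↦ 3^3 + 3|_3 = 30 ⇒ 29
(1) 29|_3 = 3^3 + 2 ↦ 4^4 + 2|_4 = 258 ⇒ 257
(2) 257|_4 = 4^4 + 1 ↦ 5^5 + 1|_5 = 3126 ⇒ 3125
(3) 3125|_5 = 5^5 ↦ 6^6|_6 = 46656 ⇒ 46655
(4) 46655|_6 = 5·6^5 + 5·6^4 + 5·6^3 + 5·6^2 + 5·6 + 5 ↦ 5·7^5 + 5·7^4 + 5·7^3 + 5·7^2 + 5·7 + 5|_7 = 98040 ⇒ 98039
(5) 98039|_7 = 5·7^5 + 5·7^4 + 5·7^3 + 5·7^2 + 5·7 + 4 ↦ 5·8^5 + 5·8^4 + 5·8^3 + 5·8^2 + 5·8 + 4|_8 = 187244 ⇒ 187243
(6) 187243|_8 = 5·8^5 + 5·8^4 + 5·8^3 + 5·8^2 + 5·8 + 3 ↦ 5·9^5 + 5·9^4 + 5·9^3 + 5·9^2 + 5·9 + 3|_9 = 332148 ⇒ 332147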